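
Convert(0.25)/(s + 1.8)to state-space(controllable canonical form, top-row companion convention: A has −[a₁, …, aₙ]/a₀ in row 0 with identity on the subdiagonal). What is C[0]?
Reachable canonical form: C = numerator coefficients (right-aligned, zero-padded to length n).
num = 0.25, C = [[0.25]].
C[0] = 0.25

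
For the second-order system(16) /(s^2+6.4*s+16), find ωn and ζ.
Standard form: ωn²/(s²+2ζωn·s+ωn²).
const=16=ωn² → ωn=4, s coeff=6.4=2ζωn → ζ=0.8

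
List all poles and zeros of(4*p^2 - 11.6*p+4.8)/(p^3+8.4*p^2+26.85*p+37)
Set denominator = 0: p^3 + 8.4*p^2 + 26.85*p + 37 = (p + 4)(p^2 + 4.4*p + 9.25) = 0 → Poles: -2.2 + 2.1j, -2.2 - 2.1j, -4
Set numerator = 0: 4*p^2 - 11.6*p + 4.8 = 4*(p - 0.5)(p - 2.4) = 0 → Zeros: 0.5, 2.4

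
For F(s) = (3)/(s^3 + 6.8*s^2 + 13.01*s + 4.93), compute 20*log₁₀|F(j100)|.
Substitute s = j*100: F(j100) = -2.03573e-07 + 2.99005e-06j.
|F(j100)| = sqrt(Re² + Im²) = 2.997e-06.
20*log₁₀(2.997e-06) = -110.47 dB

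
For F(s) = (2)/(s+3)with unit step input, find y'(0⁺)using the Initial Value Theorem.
IVT: y'(0⁺) = lim_{s→∞} s²·Y(s) = lim_{s→∞} s·F(s).
deg(num) = 0, deg(den) = 1, relative degree = 1, so s·F(s) → (leading num)/(leading den) = 2/1 = 2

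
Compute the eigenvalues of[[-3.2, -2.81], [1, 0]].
Eigenvalues solve det(λI - A) = 0.
Characteristic polynomial: λ^2 + 3.2*λ + 2.81 = 0.
Roots: -1.6 + 0.5j, -1.6 - 0.5j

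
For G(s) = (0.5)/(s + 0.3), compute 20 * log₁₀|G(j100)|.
Substitute s = j*100: G(j100) = 1.49999e-05 - 0.00499996j.
|G(j100)| = sqrt(Re² + Im²) = 0.005.
20*log₁₀(0.005) = -46.02 dB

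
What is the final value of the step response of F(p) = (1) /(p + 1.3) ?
FVT: lim_{t→∞} y(t) = lim_{p→0} p*Y(p) where Y(p) = F(p)/p.
= lim_{p→0} F(p) = F(0) = num(0)/den(0) = 1/1.3 = 0.7692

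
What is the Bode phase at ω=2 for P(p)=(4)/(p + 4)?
Substitute p = j*2: P(j2) = 0.8 - 0.4j.
∠P(j2) = atan2(Im, Re) = atan2(-0.4, 0.8) = -26.57°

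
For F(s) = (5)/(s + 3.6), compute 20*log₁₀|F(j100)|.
Substitute s = j*100: F(j100) = 0.00179767 - 0.0499353j.
|F(j100)| = sqrt(Re² + Im²) = 0.04997.
20*log₁₀(0.04997) = -26.03 dB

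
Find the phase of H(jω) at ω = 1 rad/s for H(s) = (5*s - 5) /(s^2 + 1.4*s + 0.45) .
Substitute s = j*1: H(j1) = 4.30939 + 1.87845j.
∠H(j1) = atan2(Im, Re) = atan2(1.87845, 4.30939) = 23.55°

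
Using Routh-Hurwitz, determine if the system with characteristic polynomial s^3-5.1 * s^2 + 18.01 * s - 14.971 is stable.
Routh array:
s^3: [1, 18.01]; s^2: [-5.1, -14.971]; s^1: [15.0745]; s^0: [-14.971]
First column: [1, -5.1, 15.0745, -14.971]. Sign changes = 3.
No, unstable (3 RHP root(s))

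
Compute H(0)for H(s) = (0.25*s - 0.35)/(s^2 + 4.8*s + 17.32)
DC gain = H(0) = num(0)/den(0) = -0.35/17.32 = -0.02021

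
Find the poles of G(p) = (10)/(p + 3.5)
Set denominator = 0: p + 3.5 = 0 → Poles: -3.5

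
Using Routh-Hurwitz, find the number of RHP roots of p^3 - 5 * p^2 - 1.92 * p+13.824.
Routh array:
p^3: [1, -1.92]; p^2: [-5, 13.824]; p^1: [0.8448]; p^0: [13.824]
First column: [1, -5, 0.8448, 13.824]. Sign changes = RHP roots = 2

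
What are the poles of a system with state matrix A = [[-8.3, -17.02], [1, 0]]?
Eigenvalues solve det(λI - A) = 0.
Characteristic polynomial: λ^2 + 8.3*λ + 17.02 = 0.
Factor: (λ + 4.6)(λ + 3.7) = 0.
Roots: -3.7, -4.6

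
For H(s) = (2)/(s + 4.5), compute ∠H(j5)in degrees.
Substitute s = j*5: H(j5) = 0.198895 - 0.220994j.
∠H(j5) = atan2(Im, Re) = atan2(-0.220994, 0.198895) = -48.01°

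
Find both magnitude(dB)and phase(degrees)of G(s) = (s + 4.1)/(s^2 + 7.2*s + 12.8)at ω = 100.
Substitute s = j*100: G(j100) = 0.000309712 - 0.00999049j.
|G| = 20*log₁₀(sqrt(Re²+Im²)) = -40.00 dB.
∠G = atan2(Im, Re) = -88.22°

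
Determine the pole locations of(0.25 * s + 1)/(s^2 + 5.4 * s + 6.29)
Set denominator = 0: s^2 + 5.4*s + 6.29 = (s + 1.7)(s + 3.7) = 0 → Poles: -1.7, -3.7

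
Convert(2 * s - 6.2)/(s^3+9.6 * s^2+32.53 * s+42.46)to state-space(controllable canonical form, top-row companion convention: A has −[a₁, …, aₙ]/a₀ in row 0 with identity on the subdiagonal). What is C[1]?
Reachable canonical form: C = numerator coefficients (right-aligned, zero-padded to length n).
num = 2*s - 6.2, C = [[0, 2, -6.2]].
C[1] = 2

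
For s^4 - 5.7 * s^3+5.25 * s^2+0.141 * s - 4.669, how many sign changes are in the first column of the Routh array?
Routh array:
s^4: [1, 5.25, -4.669]; s^3: [-5.7, 0.141]; s^2: [5.27474, -4.669]; s^1: [-4.90443]; s^0: [-4.669]
First column: [1, -5.7, 5.27474, -4.90443, -4.669]. Sign changes = 3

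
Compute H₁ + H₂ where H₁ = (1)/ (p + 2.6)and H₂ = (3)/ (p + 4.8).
Parallel: H = H₁ + H₂ = (n₁·d₂ + n₂·d₁)/(d₁·d₂).
n₁·d₂ = p + 4.8. n₂·d₁ = 3*p + 7.8. Sum = 4*p + 12.6. d₁·d₂ = p^2 + 7.4*p + 12.48.
H(p) = (4*p + 12.6)/(p^2 + 7.4*p + 12.48)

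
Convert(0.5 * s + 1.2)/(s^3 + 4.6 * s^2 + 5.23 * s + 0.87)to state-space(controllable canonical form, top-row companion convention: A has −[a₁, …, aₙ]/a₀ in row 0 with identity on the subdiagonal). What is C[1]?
Reachable canonical form: C = numerator coefficients (right-aligned, zero-padded to length n).
num = 0.5*s + 1.2, C = [[0, 0.5, 1.2]].
C[1] = 0.5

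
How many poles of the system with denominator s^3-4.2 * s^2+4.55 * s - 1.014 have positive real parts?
s^3 - 4.2*s^2 + 4.55*s - 1.014 = (s - 0.3)(s - 1.3)(s - 2.6). Poles: 0.3, 1.3, 2.6. RHP poles (Re>0): 3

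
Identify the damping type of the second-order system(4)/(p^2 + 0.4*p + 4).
Standard form: ωn²/(p²+2ζωn·p+ωn²) gives ωn=2, ζ=0.1.
Underdamped (ζ = 0.1 < 1)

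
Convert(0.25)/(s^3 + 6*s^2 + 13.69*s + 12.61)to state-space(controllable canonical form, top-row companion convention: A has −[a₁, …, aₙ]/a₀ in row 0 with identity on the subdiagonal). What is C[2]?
Reachable canonical form: C = numerator coefficients (right-aligned, zero-padded to length n).
num = 0.25, C = [[0, 0, 0.25]].
C[2] = 0.25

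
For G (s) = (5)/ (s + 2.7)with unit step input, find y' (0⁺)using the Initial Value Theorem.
IVT: y'(0⁺) = lim_{s→∞} s²·Y(s) = lim_{s→∞} s·G(s).
deg(num) = 0, deg(den) = 1, relative degree = 1, so s·G(s) → (leading num)/(leading den) = 5/1 = 5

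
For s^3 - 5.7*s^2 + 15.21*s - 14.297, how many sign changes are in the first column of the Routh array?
Routh array:
s^3: [1, 15.21]; s^2: [-5.7, -14.297]; s^1: [12.7018]; s^0: [-14.297]
First column: [1, -5.7, 12.7018, -14.297]. Sign changes = 3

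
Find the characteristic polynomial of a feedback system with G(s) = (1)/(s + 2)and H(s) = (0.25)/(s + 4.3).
Characteristic poly = G_den * H_den + G_num * H_num = (s^2 + 6.3*s + 8.6) + (0.25) = s^2 + 6.3*s + 8.85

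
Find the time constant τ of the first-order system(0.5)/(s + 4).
First-order system: τ = -1/pole. Pole = -4. τ = -1/(-4) = 0.25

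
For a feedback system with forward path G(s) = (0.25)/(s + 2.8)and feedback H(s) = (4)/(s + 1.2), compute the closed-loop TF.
Closed-loop T = G/(1+GH).
Numerator: G_num * H_den = 0.25*s + 0.3.
Denominator: G_den * H_den + G_num * H_num = (s^2 + 4*s + 3.36) + (1) = s^2 + 4*s + 4.36.
T(s) = (0.25*s + 0.3)/(s^2 + 4*s + 4.36)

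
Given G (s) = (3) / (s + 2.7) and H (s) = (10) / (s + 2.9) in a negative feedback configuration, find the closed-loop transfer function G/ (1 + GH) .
Closed-loop T = G/(1+GH).
Numerator: G_num * H_den = 3*s + 8.7.
Denominator: G_den * H_den + G_num * H_num = (s^2 + 5.6*s + 7.83) + (30) = s^2 + 5.6*s + 37.83.
T(s) = (3*s + 8.7)/(s^2 + 5.6*s + 37.83)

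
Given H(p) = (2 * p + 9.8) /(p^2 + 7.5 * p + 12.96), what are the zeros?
Set numerator = 0: 2*p + 9.8 = 0 → Zeros: -4.9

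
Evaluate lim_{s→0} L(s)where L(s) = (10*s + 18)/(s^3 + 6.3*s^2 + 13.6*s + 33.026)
DC gain = L(0) = num(0)/den(0) = 18/33.026 = 0.545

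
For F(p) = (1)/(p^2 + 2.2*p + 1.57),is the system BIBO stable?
Denominator: p^2 + 2.2*p + 1.57. Poles: -1.1 + 0.6j, -1.1 - 0.6j. All Re(p)<0: Yes (stable)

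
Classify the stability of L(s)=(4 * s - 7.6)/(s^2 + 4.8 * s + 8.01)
Denominator: s^2 + 4.8*s + 8.01. Poles: -2.4 + 1.5j, -2.4 - 1.5j. Stable (all poles in LHP)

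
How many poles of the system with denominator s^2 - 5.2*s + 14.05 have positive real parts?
Poles: 2.6 + 2.7j, 2.6 - 2.7j. RHP poles (Re>0): 2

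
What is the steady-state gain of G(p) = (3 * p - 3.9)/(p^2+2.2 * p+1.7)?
DC gain = G(0) = num(0)/den(0) = -3.9/1.7 = -2.294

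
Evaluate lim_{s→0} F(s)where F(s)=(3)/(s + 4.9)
DC gain = F(0) = num(0)/den(0) = 3/4.9 = 0.6122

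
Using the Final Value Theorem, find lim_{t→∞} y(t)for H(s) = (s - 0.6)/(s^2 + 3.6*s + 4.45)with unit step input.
FVT: lim_{t→∞} y(t) = lim_{s→0} s*Y(s) where Y(s) = H(s)/s.
= lim_{s→0} H(s) = H(0) = num(0)/den(0) = -0.6/4.45 = -0.1348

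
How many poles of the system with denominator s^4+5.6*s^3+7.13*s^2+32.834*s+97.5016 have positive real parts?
s^4 + 5.6*s^3 + 7.13*s^2 + 32.834*s + 97.5016 = (s + 4.6)(s + 2.8)(s^2 - 1.8*s + 7.57). Poles: -2.8, -4.6, 0.9 + 2.6j, 0.9 - 2.6j. RHP poles (Re>0): 2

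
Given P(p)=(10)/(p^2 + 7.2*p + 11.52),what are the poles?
Set denominator = 0: p^2 + 7.2*p + 11.52 = (p + 2.4)(p + 4.8) = 0 → Poles: -2.4, -4.8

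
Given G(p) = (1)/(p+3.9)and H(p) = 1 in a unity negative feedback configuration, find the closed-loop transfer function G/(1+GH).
Closed-loop T = G/(1+GH).
Numerator: G_num * H_den = 1.
Denominator: G_den * H_den + G_num * H_num = (p + 3.9) + (1) = p + 4.9.
T(p) = (1)/(p + 4.9)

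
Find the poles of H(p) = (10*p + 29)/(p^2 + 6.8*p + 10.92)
Set denominator = 0: p^2 + 6.8*p + 10.92 = (p + 4.2)(p + 2.6) = 0 → Poles: -2.6, -4.2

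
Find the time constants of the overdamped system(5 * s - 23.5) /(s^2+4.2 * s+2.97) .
Overdamped: real poles at -0.9, -3.3. τ = -1/pole → τ₁ = 1.111, τ₂ = 0.303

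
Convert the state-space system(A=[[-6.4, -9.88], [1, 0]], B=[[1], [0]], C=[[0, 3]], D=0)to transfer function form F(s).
F(s) = C(sI - A)⁻¹B + D.
Characteristic polynomial det(sI - A) = s^2 + 6.4*s + 9.88.
Numerator from C·adj(sI-A)·B + D·det(sI-A) = 3.
F(s) = (3)/(s^2 + 6.4*s + 9.88)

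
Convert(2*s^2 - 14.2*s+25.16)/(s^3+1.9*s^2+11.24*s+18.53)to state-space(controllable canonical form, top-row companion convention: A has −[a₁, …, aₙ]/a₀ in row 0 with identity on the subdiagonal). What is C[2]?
Reachable canonical form: C = numerator coefficients (right-aligned, zero-padded to length n).
num = 2*s^2 - 14.2*s + 25.16, C = [[2, -14.2, 25.16]].
C[2] = 25.16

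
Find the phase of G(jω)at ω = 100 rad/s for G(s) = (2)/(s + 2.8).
Substitute s = j*100: G(j100) = 0.000559561 - 0.0199843j.
∠G(j100) = atan2(Im, Re) = atan2(-0.0199843, 0.000559561) = -88.40°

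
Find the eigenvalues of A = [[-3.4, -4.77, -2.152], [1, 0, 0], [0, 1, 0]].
Eigenvalues solve det(λI - A) = 0.
Characteristic polynomial: λ^3 + 3.4*λ^2 + 4.77*λ + 2.152 = 0.
Factor: (λ + 0.8)(λ^2 + 2.6*λ + 2.69) = 0.
Roots: -0.8, -1.3 + 1j, -1.3 - 1j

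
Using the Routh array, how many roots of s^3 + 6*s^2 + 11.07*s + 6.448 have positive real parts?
Routh array:
s^3: [1, 11.07]; s^2: [6, 6.448]; s^1: [9.99533]; s^0: [6.448]
First column: [1, 6, 9.99533, 6.448]. Sign changes = RHP roots = 0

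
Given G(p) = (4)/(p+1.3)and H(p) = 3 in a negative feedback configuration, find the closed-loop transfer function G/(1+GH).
Closed-loop T = G/(1+GH).
Numerator: G_num * H_den = 4.
Denominator: G_den * H_den + G_num * H_num = (p + 1.3) + (12) = p + 13.3.
T(p) = (4)/(p + 13.3)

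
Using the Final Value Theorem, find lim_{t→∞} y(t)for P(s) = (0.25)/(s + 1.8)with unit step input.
FVT: lim_{t→∞} y(t) = lim_{s→0} s*Y(s) where Y(s) = P(s)/s.
= lim_{s→0} P(s) = P(0) = num(0)/den(0) = 0.25/1.8 = 0.1389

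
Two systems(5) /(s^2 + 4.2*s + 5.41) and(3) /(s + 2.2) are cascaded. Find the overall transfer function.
Series: H = H₁ · H₂ = (n₁·n₂)/(d₁·d₂).
Num: n₁·n₂ = 15. Den: d₁·d₂ = s^3 + 6.4*s^2 + 14.65*s + 11.902.
H(s) = (15)/(s^3 + 6.4*s^2 + 14.65*s + 11.902)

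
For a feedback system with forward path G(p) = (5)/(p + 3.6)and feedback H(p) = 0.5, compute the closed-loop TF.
Closed-loop T = G/(1+GH).
Numerator: G_num * H_den = 5.
Denominator: G_den * H_den + G_num * H_num = (p + 3.6) + (2.5) = p + 6.1.
T(p) = (5)/(p + 6.1)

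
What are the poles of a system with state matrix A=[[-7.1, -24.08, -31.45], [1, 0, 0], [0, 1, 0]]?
Eigenvalues solve det(λI - A) = 0.
Characteristic polynomial: λ^3 + 7.1*λ^2 + 24.08*λ + 31.45 = 0.
Factor: (λ + 2.5)(λ^2 + 4.6*λ + 12.58) = 0.
Roots: -2.3 + 2.7j, -2.3 - 2.7j, -2.5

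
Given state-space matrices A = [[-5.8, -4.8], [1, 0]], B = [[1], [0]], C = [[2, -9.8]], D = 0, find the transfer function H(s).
H(s) = C(sI - A)⁻¹B + D.
Characteristic polynomial det(sI - A) = s^2 + 5.8*s + 4.8.
Numerator from C·adj(sI-A)·B + D·det(sI-A) = 2*s - 9.8.
H(s) = (2*s - 9.8)/(s^2 + 5.8*s + 4.8)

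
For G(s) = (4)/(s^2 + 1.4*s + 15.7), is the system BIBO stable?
Denominator: s^2 + 1.4*s + 15.7. Poles: -0.7 + 3.9j, -0.7 - 3.9j. All Re(p)<0: Yes (stable)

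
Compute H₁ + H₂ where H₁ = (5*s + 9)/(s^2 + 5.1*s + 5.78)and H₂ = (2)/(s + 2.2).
Parallel: H = H₁ + H₂ = (n₁·d₂ + n₂·d₁)/(d₁·d₂).
n₁·d₂ = 5*s^2 + 20*s + 19.8. n₂·d₁ = 2*s^2 + 10.2*s + 11.56. Sum = 7*s^2 + 30.2*s + 31.36. d₁·d₂ = s^3 + 7.3*s^2 + 17*s + 12.716.
H(s) = (7*s^2 + 30.2*s + 31.36)/(s^3 + 7.3*s^2 + 17*s + 12.716)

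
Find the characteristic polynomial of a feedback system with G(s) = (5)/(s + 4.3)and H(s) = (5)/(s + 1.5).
Characteristic poly = G_den * H_den + G_num * H_num = (s^2 + 5.8*s + 6.45) + (25) = s^2 + 5.8*s + 31.45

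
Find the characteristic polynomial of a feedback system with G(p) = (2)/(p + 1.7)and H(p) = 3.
Characteristic poly = G_den * H_den + G_num * H_num = (p + 1.7) + (6) = p + 7.7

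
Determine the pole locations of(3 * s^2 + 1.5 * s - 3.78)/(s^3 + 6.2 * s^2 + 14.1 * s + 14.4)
Set denominator = 0: s^3 + 6.2*s^2 + 14.1*s + 14.4 = (s + 3.2)(s^2 + 3*s + 4.5) = 0 → Poles: -1.5 + 1.5j, -1.5 - 1.5j, -3.2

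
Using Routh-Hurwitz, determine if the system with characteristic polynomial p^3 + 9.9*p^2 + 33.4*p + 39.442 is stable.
Routh array:
p^3: [1, 33.4]; p^2: [9.9, 39.442]; p^1: [29.416]; p^0: [39.442]
First column: [1, 9.9, 29.416, 39.442]. Sign changes = 0.
Yes, stable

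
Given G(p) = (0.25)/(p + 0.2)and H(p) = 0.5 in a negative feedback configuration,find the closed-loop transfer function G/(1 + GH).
Closed-loop T = G/(1+GH).
Numerator: G_num * H_den = 0.25.
Denominator: G_den * H_den + G_num * H_num = (p + 0.2) + (0.125) = p + 0.325.
T(p) = (0.25)/(p + 0.325)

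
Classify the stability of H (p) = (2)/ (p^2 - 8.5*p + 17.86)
Denominator: p^2 - 8.5*p + 17.86 = (p - 3.8)(p - 4.7). Poles: 3.8, 4.7. Unstable (2 pole(s) in RHP)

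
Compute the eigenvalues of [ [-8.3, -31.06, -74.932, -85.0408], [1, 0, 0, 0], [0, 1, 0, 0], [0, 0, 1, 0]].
Eigenvalues solve det(λI - A) = 0.
Characteristic polynomial: λ^4 + 8.3*λ^3 + 31.06*λ^2 + 74.932*λ + 85.0408 = 0.
Factor: (λ + 3.7)(λ + 2.6)(λ^2 + 2*λ + 8.84) = 0.
Roots: -1 + 2.8j, -1 - 2.8j, -2.6, -3.7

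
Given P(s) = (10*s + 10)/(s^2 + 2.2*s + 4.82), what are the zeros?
Set numerator = 0: 10*s + 10 = 0 → Zeros: -1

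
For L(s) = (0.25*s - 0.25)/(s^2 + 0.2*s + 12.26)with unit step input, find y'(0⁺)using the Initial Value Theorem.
IVT: y'(0⁺) = lim_{s→∞} s²·Y(s) = lim_{s→∞} s·L(s).
deg(num) = 1, deg(den) = 2, relative degree = 1, so s·L(s) → (leading num)/(leading den) = 0.25/1 = 0.25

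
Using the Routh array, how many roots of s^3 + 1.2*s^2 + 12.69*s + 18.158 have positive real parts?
Routh array:
s^3: [1, 12.69]; s^2: [1.2, 18.158]; s^1: [-2.44167]; s^0: [18.158]
First column: [1, 1.2, -2.44167, 18.158]. Sign changes = RHP roots = 2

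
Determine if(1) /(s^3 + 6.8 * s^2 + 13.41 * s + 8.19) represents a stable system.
Denominator: s^3 + 6.8*s^2 + 13.41*s + 8.19 = (s + 1.5)(s + 3.9)(s + 1.4). Poles: -1.4, -1.5, -3.9. All Re(p)<0: Yes (stable)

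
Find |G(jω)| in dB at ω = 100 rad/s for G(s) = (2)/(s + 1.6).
Substitute s = j*100: G(j100) = 0.000319918 - 0.0199949j.
|G(j100)| = sqrt(Re² + Im²) = 0.02.
20*log₁₀(0.02) = -33.98 dB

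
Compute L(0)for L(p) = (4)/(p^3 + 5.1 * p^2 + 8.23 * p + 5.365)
DC gain = L(0) = num(0)/den(0) = 4/5.365 = 0.7456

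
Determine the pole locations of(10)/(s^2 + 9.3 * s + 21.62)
Set denominator = 0: s^2 + 9.3*s + 21.62 = (s + 4.7)(s + 4.6) = 0 → Poles: -4.6, -4.7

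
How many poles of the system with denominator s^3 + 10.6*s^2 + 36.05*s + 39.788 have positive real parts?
s^3 + 10.6*s^2 + 36.05*s + 39.788 = (s + 2.9)(s + 2.8)(s + 4.9). Poles: -2.8, -2.9, -4.9. RHP poles (Re>0): 0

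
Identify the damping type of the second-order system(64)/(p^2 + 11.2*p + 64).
Standard form: ωn²/(p²+2ζωn·p+ωn²) gives ωn=8, ζ=0.7.
Underdamped (ζ = 0.7 < 1)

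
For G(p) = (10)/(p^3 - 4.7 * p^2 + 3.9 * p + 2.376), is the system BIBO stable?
Denominator: p^3 - 4.7*p^2 + 3.9*p + 2.376 = (p - 3.3)(p + 0.4)(p - 1.8). Poles: -0.4, 1.8, 3.3. All Re(p)<0: No (unstable)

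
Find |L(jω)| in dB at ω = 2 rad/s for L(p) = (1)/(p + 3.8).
Substitute p = j*2: L(j2) = 0.206074 - 0.10846j.
|L(j2)| = sqrt(Re² + Im²) = 0.2329.
20*log₁₀(0.2329) = -12.66 dB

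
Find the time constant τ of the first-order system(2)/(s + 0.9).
First-order system: τ = -1/pole. Pole = -0.9. τ = -1/(-0.9) = 1.111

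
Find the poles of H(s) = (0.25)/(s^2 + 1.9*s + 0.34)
Set denominator = 0: s^2 + 1.9*s + 0.34 = (s + 1.7)(s + 0.2) = 0 → Poles: -0.2, -1.7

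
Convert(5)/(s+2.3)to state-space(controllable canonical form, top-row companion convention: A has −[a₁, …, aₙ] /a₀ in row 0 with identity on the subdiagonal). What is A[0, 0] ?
Reachable canonical form for den = s + 2.3: top row of A = -[a₁,a₂,...,aₙ]/a₀, ones on the subdiagonal, zeros elsewhere.
A = [[-2.3]].
A[0,0] = -2.3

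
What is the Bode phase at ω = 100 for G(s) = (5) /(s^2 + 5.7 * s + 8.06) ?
Substitute s = j*100: G(j100) = -0.00049878 - 2.84534e-05j.
∠G(j100) = atan2(Im, Re) = atan2(-2.84534e-05, -0.00049878) = -176.74°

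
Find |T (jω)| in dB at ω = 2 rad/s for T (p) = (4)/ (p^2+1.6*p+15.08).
Substitute p = j*2: T(j2) = 0.333217 - 0.096236j.
|T(j2)| = sqrt(Re² + Im²) = 0.3468.
20*log₁₀(0.3468) = -9.20 dB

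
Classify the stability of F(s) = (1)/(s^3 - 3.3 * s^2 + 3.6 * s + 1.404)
Denominator: s^3 - 3.3*s^2 + 3.6*s + 1.404 = (s + 0.3)(s^2 - 3.6*s + 4.68). Poles: -0.3, 1.8 + 1.2j, 1.8 - 1.2j. Unstable (2 pole(s) in RHP)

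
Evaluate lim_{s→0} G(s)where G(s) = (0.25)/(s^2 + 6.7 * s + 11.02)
DC gain = G(0) = num(0)/den(0) = 0.25/11.02 = 0.02269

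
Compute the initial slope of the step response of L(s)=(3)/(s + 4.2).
IVT: y'(0⁺) = lim_{s→∞} s²·Y(s) = lim_{s→∞} s·L(s).
deg(num) = 0, deg(den) = 1, relative degree = 1, so s·L(s) → (leading num)/(leading den) = 3/1 = 3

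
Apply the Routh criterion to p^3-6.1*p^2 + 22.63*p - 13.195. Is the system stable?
Routh array:
p^3: [1, 22.63]; p^2: [-6.1, -13.195]; p^1: [20.4669]; p^0: [-13.195]
First column: [1, -6.1, 20.4669, -13.195]. Sign changes = 3.
No, unstable (3 RHP root(s))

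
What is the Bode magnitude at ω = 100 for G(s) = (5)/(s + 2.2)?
Substitute s = j*100: G(j100) = 0.00109947 - 0.0499758j.
|G(j100)| = sqrt(Re² + Im²) = 0.04999.
20*log₁₀(0.04999) = -26.02 dB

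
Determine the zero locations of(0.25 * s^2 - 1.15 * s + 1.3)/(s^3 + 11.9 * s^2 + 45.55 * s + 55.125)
Set numerator = 0: 0.25*s^2 - 1.15*s + 1.3 = 0.25*(s - 2)(s - 2.6) = 0 → Zeros: 2, 2.6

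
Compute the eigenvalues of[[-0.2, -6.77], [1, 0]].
Eigenvalues solve det(λI - A) = 0.
Characteristic polynomial: λ^2 + 0.2*λ + 6.77 = 0.
Roots: -0.1 + 2.6j, -0.1 - 2.6j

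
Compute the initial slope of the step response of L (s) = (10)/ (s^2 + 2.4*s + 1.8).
IVT: y'(0⁺) = lim_{s→∞} s²·Y(s) = lim_{s→∞} s·L(s).
deg(num) = 0, deg(den) = 2, relative degree = 2 ≥ 2, so s·L(s) → 0. Initial slope = 0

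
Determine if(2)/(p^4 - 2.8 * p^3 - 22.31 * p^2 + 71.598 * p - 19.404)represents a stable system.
Denominator: p^4 - 2.8*p^3 - 22.31*p^2 + 71.598*p - 19.404 = (p - 3)(p - 4.4)(p - 0.3)(p + 4.9). Poles: -4.9, 0.3, 3, 4.4. All Re(p)<0: No (unstable)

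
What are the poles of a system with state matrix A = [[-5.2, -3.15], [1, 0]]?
Eigenvalues solve det(λI - A) = 0.
Characteristic polynomial: λ^2 + 5.2*λ + 3.15 = 0.
Factor: (λ + 0.7)(λ + 4.5) = 0.
Roots: -0.7, -4.5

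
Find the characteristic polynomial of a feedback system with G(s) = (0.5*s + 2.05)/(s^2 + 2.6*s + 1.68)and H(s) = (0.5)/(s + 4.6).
Characteristic poly = G_den * H_den + G_num * H_num = (s^3 + 7.2*s^2 + 13.64*s + 7.728) + (0.25*s + 1.025) = s^3 + 7.2*s^2 + 13.89*s + 8.753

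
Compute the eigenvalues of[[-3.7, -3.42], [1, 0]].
Eigenvalues solve det(λI - A) = 0.
Characteristic polynomial: λ^2 + 3.7*λ + 3.42 = 0.
Factor: (λ + 1.8)(λ + 1.9) = 0.
Roots: -1.8, -1.9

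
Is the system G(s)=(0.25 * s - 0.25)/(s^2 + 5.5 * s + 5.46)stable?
Denominator: s^2 + 5.5*s + 5.46 = (s + 4.2)(s + 1.3). Poles: -1.3, -4.2. All Re(p)<0: Yes (stable)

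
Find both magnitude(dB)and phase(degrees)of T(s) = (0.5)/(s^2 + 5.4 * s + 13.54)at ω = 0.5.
Substitute s = j*0.5: T(j0.5) = 0.036131 - 0.00734038j.
|T| = 20*log₁₀(sqrt(Re²+Im²)) = -28.67 dB.
∠T = atan2(Im, Re) = -11.48°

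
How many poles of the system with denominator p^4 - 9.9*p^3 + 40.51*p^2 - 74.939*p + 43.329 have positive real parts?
p^4 - 9.9*p^3 + 40.51*p^2 - 74.939*p + 43.329 = (p - 1)(p - 3.3)(p^2 - 5.6*p + 13.13). Poles: 1, 2.8 + 2.3j, 2.8 - 2.3j, 3.3. RHP poles (Re>0): 4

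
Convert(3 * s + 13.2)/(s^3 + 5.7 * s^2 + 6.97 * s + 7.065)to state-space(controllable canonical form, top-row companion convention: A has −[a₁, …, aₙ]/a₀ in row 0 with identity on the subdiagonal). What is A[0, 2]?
Reachable canonical form for den = s^3 + 5.7*s^2 + 6.97*s + 7.065: top row of A = -[a₁,a₂,...,aₙ]/a₀, ones on the subdiagonal, zeros elsewhere.
A = [[-5.7, -6.97, -7.065], [1, 0, 0], [0, 1, 0]].
A[0,2] = -7.065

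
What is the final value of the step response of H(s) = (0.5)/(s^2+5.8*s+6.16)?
FVT: lim_{t→∞} y(t) = lim_{s→0} s*Y(s) where Y(s) = H(s)/s.
= lim_{s→0} H(s) = H(0) = num(0)/den(0) = 0.5/6.16 = 0.08117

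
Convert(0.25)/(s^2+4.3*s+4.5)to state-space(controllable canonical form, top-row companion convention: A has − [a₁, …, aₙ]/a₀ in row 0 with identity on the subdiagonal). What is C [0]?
Reachable canonical form: C = numerator coefficients (right-aligned, zero-padded to length n).
num = 0.25, C = [[0, 0.25]].
C[0] = 0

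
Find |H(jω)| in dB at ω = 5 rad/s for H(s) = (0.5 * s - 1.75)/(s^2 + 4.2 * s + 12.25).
Substitute s = j*5: H(j5) = 0.123952 + 0.00807704j.
|H(j5)| = sqrt(Re² + Im²) = 0.1242.
20*log₁₀(0.1242) = -18.12 dB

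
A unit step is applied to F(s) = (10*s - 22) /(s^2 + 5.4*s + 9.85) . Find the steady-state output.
FVT: lim_{t→∞} y(t) = lim_{s→0} s*Y(s) where Y(s) = F(s)/s.
= lim_{s→0} F(s) = F(0) = num(0)/den(0) = -22/9.85 = -2.234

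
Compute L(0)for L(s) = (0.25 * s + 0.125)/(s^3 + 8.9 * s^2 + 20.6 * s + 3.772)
DC gain = L(0) = num(0)/den(0) = 0.125/3.772 = 0.03314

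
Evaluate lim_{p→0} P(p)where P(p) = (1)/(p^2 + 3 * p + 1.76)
DC gain = P(0) = num(0)/den(0) = 1/1.76 = 0.5682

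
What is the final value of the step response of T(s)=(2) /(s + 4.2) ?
FVT: lim_{t→∞} y(t) = lim_{s→0} s*Y(s) where Y(s) = T(s)/s.
= lim_{s→0} T(s) = T(0) = num(0)/den(0) = 2/4.2 = 0.4762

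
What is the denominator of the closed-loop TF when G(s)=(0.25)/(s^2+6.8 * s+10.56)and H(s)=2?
Characteristic poly = G_den * H_den + G_num * H_num = (s^2 + 6.8*s + 10.56) + (0.5) = s^2 + 6.8*s + 11.06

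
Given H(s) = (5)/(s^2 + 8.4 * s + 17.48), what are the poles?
Set denominator = 0: s^2 + 8.4*s + 17.48 = (s + 4.6)(s + 3.8) = 0 → Poles: -3.8, -4.6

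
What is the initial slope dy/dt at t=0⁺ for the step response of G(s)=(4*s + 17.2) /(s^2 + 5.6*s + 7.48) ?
IVT: y'(0⁺) = lim_{s→∞} s²·Y(s) = lim_{s→∞} s·G(s).
deg(num) = 1, deg(den) = 2, relative degree = 1, so s·G(s) → (leading num)/(leading den) = 4/1 = 4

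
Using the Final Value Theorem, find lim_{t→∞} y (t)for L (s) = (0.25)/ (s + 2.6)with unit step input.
FVT: lim_{t→∞} y(t) = lim_{s→0} s*Y(s) where Y(s) = L(s)/s.
= lim_{s→0} L(s) = L(0) = num(0)/den(0) = 0.25/2.6 = 0.09615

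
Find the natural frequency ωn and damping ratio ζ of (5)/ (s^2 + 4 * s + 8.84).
Underdamped: complex pole -2 + 2.2j. ωn = |pole| = 2.973, ζ = -Re(pole)/ωn = 0.6727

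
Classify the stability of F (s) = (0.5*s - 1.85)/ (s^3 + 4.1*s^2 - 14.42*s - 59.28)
Denominator: s^3 + 4.1*s^2 - 14.42*s - 59.28 = (s - 3.8)(s + 4)(s + 3.9). Poles: -3.9, -4, 3.8. Unstable (1 pole(s) in RHP)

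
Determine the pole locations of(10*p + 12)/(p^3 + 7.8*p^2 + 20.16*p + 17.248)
Set denominator = 0: p^3 + 7.8*p^2 + 20.16*p + 17.248 = (p + 2.2)(p + 2.8)(p + 2.8) = 0 → Poles: -2.2, -2.8, -2.8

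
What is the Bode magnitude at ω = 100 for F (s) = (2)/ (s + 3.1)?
Substitute s = j*100: F(j100) = 0.000619405 - 0.0199808j.
|F(j100)| = sqrt(Re² + Im²) = 0.01999.
20*log₁₀(0.01999) = -33.98 dB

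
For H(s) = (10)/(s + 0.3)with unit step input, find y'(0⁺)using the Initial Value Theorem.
IVT: y'(0⁺) = lim_{s→∞} s²·Y(s) = lim_{s→∞} s·H(s).
deg(num) = 0, deg(den) = 1, relative degree = 1, so s·H(s) → (leading num)/(leading den) = 10/1 = 10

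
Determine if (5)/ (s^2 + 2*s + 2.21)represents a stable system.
Denominator: s^2 + 2*s + 2.21. Poles: -1 + 1.1j, -1 - 1.1j. All Re(p)<0: Yes (stable)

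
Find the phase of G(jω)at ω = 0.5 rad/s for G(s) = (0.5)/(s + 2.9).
Substitute s = j*0.5: G(j0.5) = 0.167436 - 0.0288684j.
∠G(j0.5) = atan2(Im, Re) = atan2(-0.0288684, 0.167436) = -9.78°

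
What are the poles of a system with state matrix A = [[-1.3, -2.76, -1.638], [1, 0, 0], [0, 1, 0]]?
Eigenvalues solve det(λI - A) = 0.
Characteristic polynomial: λ^3 + 1.3*λ^2 + 2.76*λ + 1.638 = 0.
Factor: (λ + 0.7)(λ^2 + 0.6*λ + 2.34) = 0.
Roots: -0.3 + 1.5j, -0.3 - 1.5j, -0.7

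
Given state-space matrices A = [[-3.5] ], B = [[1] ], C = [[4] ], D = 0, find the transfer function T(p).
T(p) = C(pI - A)⁻¹B + D.
Characteristic polynomial det(pI - A) = p + 3.5.
Numerator from C·adj(pI-A)·B + D·det(pI-A) = 4.
T(p) = (4)/(p + 3.5)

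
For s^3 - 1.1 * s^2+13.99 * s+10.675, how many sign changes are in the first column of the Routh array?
Routh array:
s^3: [1, 13.99]; s^2: [-1.1, 10.675]; s^1: [23.6945]; s^0: [10.675]
First column: [1, -1.1, 23.6945, 10.675]. Sign changes = 2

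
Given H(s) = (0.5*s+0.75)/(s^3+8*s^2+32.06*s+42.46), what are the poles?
Set denominator = 0: s^3 + 8*s^2 + 32.06*s + 42.46 = (s + 2.2)(s^2 + 5.8*s + 19.3) = 0 → Poles: -2.2, -2.9 + 3.3j, -2.9 - 3.3j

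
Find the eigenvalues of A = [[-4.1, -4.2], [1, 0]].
Eigenvalues solve det(λI - A) = 0.
Characteristic polynomial: λ^2 + 4.1*λ + 4.2 = 0.
Factor: (λ + 2.1)(λ + 2) = 0.
Roots: -2, -2.1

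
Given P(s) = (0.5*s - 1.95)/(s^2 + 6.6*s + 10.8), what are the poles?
Set denominator = 0: s^2 + 6.6*s + 10.8 = (s + 3)(s + 3.6) = 0 → Poles: -3, -3.6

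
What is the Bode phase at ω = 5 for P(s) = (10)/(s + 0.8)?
Substitute s = j*5: P(j5) = 0.312012 - 1.95008j.
∠P(j5) = atan2(Im, Re) = atan2(-1.95008, 0.312012) = -80.91°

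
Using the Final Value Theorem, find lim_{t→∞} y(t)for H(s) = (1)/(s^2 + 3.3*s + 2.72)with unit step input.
FVT: lim_{t→∞} y(t) = lim_{s→0} s*Y(s) where Y(s) = H(s)/s.
= lim_{s→0} H(s) = H(0) = num(0)/den(0) = 1/2.72 = 0.3676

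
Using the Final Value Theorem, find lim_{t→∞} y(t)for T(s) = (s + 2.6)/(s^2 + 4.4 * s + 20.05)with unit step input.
FVT: lim_{t→∞} y(t) = lim_{s→0} s*Y(s) where Y(s) = T(s)/s.
= lim_{s→0} T(s) = T(0) = num(0)/den(0) = 2.6/20.05 = 0.1297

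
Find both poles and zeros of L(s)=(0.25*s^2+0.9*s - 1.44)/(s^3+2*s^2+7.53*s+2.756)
Set denominator = 0: s^3 + 2*s^2 + 7.53*s + 2.756 = (s + 0.4)(s^2 + 1.6*s + 6.89) = 0 → Poles: -0.4, -0.8 + 2.5j, -0.8 - 2.5j
Set numerator = 0: 0.25*s^2 + 0.9*s - 1.44 = 0.25*(s - 1.2)(s + 4.8) = 0 → Zeros: -4.8, 1.2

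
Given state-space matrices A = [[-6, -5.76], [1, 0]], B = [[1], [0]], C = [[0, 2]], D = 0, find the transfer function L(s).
L(s) = C(sI - A)⁻¹B + D.
Characteristic polynomial det(sI - A) = s^2 + 6*s + 5.76.
Numerator from C·adj(sI-A)·B + D·det(sI-A) = 2.
L(s) = (2)/(s^2 + 6*s + 5.76)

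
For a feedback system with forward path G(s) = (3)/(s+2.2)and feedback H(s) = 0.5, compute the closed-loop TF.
Closed-loop T = G/(1+GH).
Numerator: G_num * H_den = 3.
Denominator: G_den * H_den + G_num * H_num = (s + 2.2) + (1.5) = s + 3.7.
T(s) = (3)/(s + 3.7)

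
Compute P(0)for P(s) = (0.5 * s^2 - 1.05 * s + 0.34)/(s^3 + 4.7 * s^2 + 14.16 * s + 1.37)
DC gain = P(0) = num(0)/den(0) = 0.34/1.37 = 0.2482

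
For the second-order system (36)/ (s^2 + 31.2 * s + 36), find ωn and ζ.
Standard form: ωn²/(s²+2ζωn·s+ωn²).
const=36=ωn² → ωn=6, s coeff=31.2=2ζωn → ζ=2.6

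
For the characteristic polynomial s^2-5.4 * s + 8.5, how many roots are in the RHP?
Poles: 2.7 + 1.1j, 2.7 - 1.1j. RHP poles (Re>0): 2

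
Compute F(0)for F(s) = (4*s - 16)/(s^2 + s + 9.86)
DC gain = F(0) = num(0)/den(0) = -16/9.86 = -1.623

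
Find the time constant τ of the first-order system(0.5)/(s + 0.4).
First-order system: τ = -1/pole. Pole = -0.4. τ = -1/(-0.4) = 2.5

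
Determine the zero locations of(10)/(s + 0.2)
Numerator is a nonzero constant (10) → Zeros: none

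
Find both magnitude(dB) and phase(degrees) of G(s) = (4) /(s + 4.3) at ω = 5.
Substitute s = j*5: G(j5) = 0.395493 - 0.459876j.
|G| = 20*log₁₀(sqrt(Re²+Im²)) = -4.34 dB.
∠G = atan2(Im, Re) = -49.30°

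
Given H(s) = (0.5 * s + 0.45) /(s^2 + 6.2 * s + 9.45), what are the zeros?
Set numerator = 0: 0.5*s + 0.45 = 0 → Zeros: -0.9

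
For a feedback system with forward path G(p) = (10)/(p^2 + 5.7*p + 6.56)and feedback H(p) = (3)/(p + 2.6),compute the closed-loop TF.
Closed-loop T = G/(1+GH).
Numerator: G_num * H_den = 10*p + 26.
Denominator: G_den * H_den + G_num * H_num = (p^3 + 8.3*p^2 + 21.38*p + 17.056) + (30) = p^3 + 8.3*p^2 + 21.38*p + 47.056.
T(p) = (10*p + 26)/(p^3 + 8.3*p^2 + 21.38*p + 47.056)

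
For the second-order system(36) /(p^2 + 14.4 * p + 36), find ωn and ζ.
Standard form: ωn²/(p²+2ζωn·p+ωn²).
const=36=ωn² → ωn=6, p coeff=14.4=2ζωn → ζ=1.2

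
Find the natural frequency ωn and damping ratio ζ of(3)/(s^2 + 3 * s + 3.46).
Underdamped: complex pole -1.5 + 1.1j. ωn = |pole| = 1.86, ζ = -Re(pole)/ωn = 0.8064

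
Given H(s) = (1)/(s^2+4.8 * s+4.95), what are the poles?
Set denominator = 0: s^2 + 4.8*s + 4.95 = (s + 3.3)(s + 1.5) = 0 → Poles: -1.5, -3.3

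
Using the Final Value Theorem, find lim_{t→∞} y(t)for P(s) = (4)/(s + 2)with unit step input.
FVT: lim_{t→∞} y(t) = lim_{s→0} s*Y(s) where Y(s) = P(s)/s.
= lim_{s→0} P(s) = P(0) = num(0)/den(0) = 4/2 = 2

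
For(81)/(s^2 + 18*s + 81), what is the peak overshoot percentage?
Standard form: ωn²/(s²+2ζωn·s+ωn²) → ωn = 9, ζ = 1.
ζ ≥ 1, so the response is non-oscillatory: peak overshoot = 0%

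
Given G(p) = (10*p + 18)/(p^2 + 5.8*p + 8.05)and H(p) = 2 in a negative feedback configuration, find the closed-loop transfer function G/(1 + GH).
Closed-loop T = G/(1+GH).
Numerator: G_num * H_den = 10*p + 18.
Denominator: G_den * H_den + G_num * H_num = (p^2 + 5.8*p + 8.05) + (20*p + 36) = p^2 + 25.8*p + 44.05.
T(p) = (10*p + 18)/(p^2 + 25.8*p + 44.05)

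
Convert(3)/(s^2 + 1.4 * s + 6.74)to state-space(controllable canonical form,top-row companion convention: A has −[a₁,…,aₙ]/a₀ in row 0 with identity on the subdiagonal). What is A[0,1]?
Reachable canonical form for den = s^2 + 1.4*s + 6.74: top row of A = -[a₁,a₂,...,aₙ]/a₀, ones on the subdiagonal, zeros elsewhere.
A = [[-1.4, -6.74], [1, 0]].
A[0,1] = -6.74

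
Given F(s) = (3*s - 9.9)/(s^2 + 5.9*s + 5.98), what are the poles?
Set denominator = 0: s^2 + 5.9*s + 5.98 = (s + 4.6)(s + 1.3) = 0 → Poles: -1.3, -4.6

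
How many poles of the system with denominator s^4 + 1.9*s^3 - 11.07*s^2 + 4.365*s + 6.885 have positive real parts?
s^4 + 1.9*s^3 - 11.07*s^2 + 4.365*s + 6.885 = (s - 1.5)(s - 1.7)(s + 4.5)(s + 0.6). Poles: -0.6, -4.5, 1.5, 1.7. RHP poles (Re>0): 2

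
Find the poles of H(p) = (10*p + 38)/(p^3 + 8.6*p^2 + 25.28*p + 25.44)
Set denominator = 0: p^3 + 8.6*p^2 + 25.28*p + 25.44 = (p + 3)(p^2 + 5.6*p + 8.48) = 0 → Poles: -2.8 + 0.8j, -2.8 - 0.8j, -3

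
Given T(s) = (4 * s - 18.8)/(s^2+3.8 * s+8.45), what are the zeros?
Set numerator = 0: 4*s - 18.8 = 0 → Zeros: 4.7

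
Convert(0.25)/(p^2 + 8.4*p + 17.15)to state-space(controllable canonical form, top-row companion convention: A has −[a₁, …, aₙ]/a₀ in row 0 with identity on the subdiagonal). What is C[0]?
Reachable canonical form: C = numerator coefficients (right-aligned, zero-padded to length n).
num = 0.25, C = [[0, 0.25]].
C[0] = 0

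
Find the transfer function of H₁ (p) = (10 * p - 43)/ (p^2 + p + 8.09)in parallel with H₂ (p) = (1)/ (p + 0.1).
Parallel: H = H₁ + H₂ = (n₁·d₂ + n₂·d₁)/(d₁·d₂).
n₁·d₂ = 10*p^2 - 42*p - 4.3. n₂·d₁ = p^2 + p + 8.09. Sum = 11*p^2 - 41*p + 3.79. d₁·d₂ = p^3 + 1.1*p^2 + 8.19*p + 0.809.
H(p) = (11*p^2 - 41*p + 3.79)/(p^3 + 1.1*p^2 + 8.19*p + 0.809)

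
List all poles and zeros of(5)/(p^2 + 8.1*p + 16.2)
Set denominator = 0: p^2 + 8.1*p + 16.2 = (p + 3.6)(p + 4.5) = 0 → Poles: -3.6, -4.5
Numerator is a nonzero constant (5) → Zeros: none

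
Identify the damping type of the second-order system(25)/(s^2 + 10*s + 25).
Standard form: ωn²/(s²+2ζωn·s+ωn²) gives ωn=5, ζ=1.
Critically damped (ζ = 1)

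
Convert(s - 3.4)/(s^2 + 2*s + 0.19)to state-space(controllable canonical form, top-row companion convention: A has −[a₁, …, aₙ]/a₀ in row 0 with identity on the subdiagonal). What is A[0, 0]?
Reachable canonical form for den = s^2 + 2*s + 0.19: top row of A = -[a₁,a₂,...,aₙ]/a₀, ones on the subdiagonal, zeros elsewhere.
A = [[-2, -0.19], [1, 0]].
A[0,0] = -2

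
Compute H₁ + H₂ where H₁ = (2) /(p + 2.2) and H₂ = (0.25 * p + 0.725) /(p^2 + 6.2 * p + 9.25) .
Parallel: H = H₁ + H₂ = (n₁·d₂ + n₂·d₁)/(d₁·d₂).
n₁·d₂ = 2*p^2 + 12.4*p + 18.5. n₂·d₁ = 0.25*p^2 + 1.275*p + 1.595. Sum = 2.25*p^2 + 13.675*p + 20.095. d₁·d₂ = p^3 + 8.4*p^2 + 22.89*p + 20.35.
H(p) = (2.25*p^2 + 13.675*p + 20.095)/(p^3 + 8.4*p^2 + 22.89*p + 20.35)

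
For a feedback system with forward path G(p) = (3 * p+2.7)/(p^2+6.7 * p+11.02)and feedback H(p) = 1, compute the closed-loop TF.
Closed-loop T = G/(1+GH).
Numerator: G_num * H_den = 3*p + 2.7.
Denominator: G_den * H_den + G_num * H_num = (p^2 + 6.7*p + 11.02) + (3*p + 2.7) = p^2 + 9.7*p + 13.72.
T(p) = (3*p + 2.7)/(p^2 + 9.7*p + 13.72)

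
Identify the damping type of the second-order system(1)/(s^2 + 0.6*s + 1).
Standard form: ωn²/(s²+2ζωn·s+ωn²) gives ωn=1, ζ=0.3.
Underdamped (ζ = 0.3 < 1)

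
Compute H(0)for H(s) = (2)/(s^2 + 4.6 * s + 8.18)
DC gain = H(0) = num(0)/den(0) = 2/8.18 = 0.2445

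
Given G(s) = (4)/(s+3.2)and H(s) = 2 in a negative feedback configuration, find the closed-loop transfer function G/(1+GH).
Closed-loop T = G/(1+GH).
Numerator: G_num * H_den = 4.
Denominator: G_den * H_den + G_num * H_num = (s + 3.2) + (8) = s + 11.2.
T(s) = (4)/(s + 11.2)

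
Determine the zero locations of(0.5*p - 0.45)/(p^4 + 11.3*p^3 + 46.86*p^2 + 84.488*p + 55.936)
Set numerator = 0: 0.5*p - 0.45 = 0 → Zeros: 0.9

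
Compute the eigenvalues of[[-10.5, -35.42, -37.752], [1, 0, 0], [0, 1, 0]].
Eigenvalues solve det(λI - A) = 0.
Characteristic polynomial: λ^3 + 10.5*λ^2 + 35.42*λ + 37.752 = 0.
Factor: (λ + 2.2)(λ + 4.4)(λ + 3.9) = 0.
Roots: -2.2, -3.9, -4.4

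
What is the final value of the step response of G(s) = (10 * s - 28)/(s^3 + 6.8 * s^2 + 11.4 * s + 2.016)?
FVT: lim_{t→∞} y(t) = lim_{s→0} s*Y(s) where Y(s) = G(s)/s.
= lim_{s→0} G(s) = G(0) = num(0)/den(0) = -28/2.016 = -13.89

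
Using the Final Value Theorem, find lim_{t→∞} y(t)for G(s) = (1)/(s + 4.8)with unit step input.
FVT: lim_{t→∞} y(t) = lim_{s→0} s*Y(s) where Y(s) = G(s)/s.
= lim_{s→0} G(s) = G(0) = num(0)/den(0) = 1/4.8 = 0.2083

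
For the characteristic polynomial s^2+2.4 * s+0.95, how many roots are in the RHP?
s^2 + 2.4*s + 0.95 = (s + 1.9)(s + 0.5). Poles: -0.5, -1.9. RHP poles (Re>0): 0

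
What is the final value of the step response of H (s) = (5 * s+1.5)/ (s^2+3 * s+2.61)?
FVT: lim_{t→∞} y(t) = lim_{s→0} s*Y(s) where Y(s) = H(s)/s.
= lim_{s→0} H(s) = H(0) = num(0)/den(0) = 1.5/2.61 = 0.5747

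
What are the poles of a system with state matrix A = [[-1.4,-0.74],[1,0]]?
Eigenvalues solve det(λI - A) = 0.
Characteristic polynomial: λ^2 + 1.4*λ + 0.74 = 0.
Roots: -0.7 + 0.5j, -0.7 - 0.5j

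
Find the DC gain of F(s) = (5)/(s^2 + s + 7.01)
DC gain = F(0) = num(0)/den(0) = 5/7.01 = 0.7133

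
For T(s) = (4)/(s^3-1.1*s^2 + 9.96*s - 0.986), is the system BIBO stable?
Denominator: s^3 - 1.1*s^2 + 9.96*s - 0.986 = (s - 0.1)(s^2 - s + 9.86). Poles: 0.1, 0.5 + 3.1j, 0.5 - 3.1j. All Re(p)<0: No (unstable)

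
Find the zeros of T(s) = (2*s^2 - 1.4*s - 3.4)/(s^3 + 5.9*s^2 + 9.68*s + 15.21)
Set numerator = 0: 2*s^2 - 1.4*s - 3.4 = 2*(s - 1.7)(s + 1) = 0 → Zeros: -1, 1.7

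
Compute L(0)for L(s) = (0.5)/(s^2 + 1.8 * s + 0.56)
DC gain = L(0) = num(0)/den(0) = 0.5/0.56 = 0.8929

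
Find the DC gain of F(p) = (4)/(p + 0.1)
DC gain = F(0) = num(0)/den(0) = 4/0.1 = 40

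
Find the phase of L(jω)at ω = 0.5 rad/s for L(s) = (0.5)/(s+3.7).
Substitute s = j*0.5: L(j0.5) = 0.132712 - 0.017934j.
∠L(j0.5) = atan2(Im, Re) = atan2(-0.017934, 0.132712) = -7.70°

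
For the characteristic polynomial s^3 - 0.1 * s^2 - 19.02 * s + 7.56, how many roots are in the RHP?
s^3 - 0.1*s^2 - 19.02*s + 7.56 = (s - 0.4)(s - 4.2)(s + 4.5). Poles: -4.5, 0.4, 4.2. RHP poles (Re>0): 2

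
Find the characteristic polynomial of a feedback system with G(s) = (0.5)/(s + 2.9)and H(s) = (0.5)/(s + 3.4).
Characteristic poly = G_den * H_den + G_num * H_num = (s^2 + 6.3*s + 9.86) + (0.25) = s^2 + 6.3*s + 10.11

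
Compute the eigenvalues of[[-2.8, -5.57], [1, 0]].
Eigenvalues solve det(λI - A) = 0.
Characteristic polynomial: λ^2 + 2.8*λ + 5.57 = 0.
Roots: -1.4 + 1.9j, -1.4 - 1.9j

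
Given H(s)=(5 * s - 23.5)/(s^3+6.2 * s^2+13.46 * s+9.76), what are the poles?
Set denominator = 0: s^3 + 6.2*s^2 + 13.46*s + 9.76 = (s + 1.6)(s^2 + 4.6*s + 6.1) = 0 → Poles: -1.6, -2.3 + 0.9j, -2.3 - 0.9j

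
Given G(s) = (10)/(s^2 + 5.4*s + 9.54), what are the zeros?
Numerator is a nonzero constant (10) → Zeros: none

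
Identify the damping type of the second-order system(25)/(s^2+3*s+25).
Standard form: ωn²/(s²+2ζωn·s+ωn²) gives ωn=5, ζ=0.3.
Underdamped (ζ = 0.3 < 1)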